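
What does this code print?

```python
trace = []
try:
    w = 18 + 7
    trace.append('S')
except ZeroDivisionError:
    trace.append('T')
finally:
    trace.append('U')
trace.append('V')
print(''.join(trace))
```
SUV

finally runs after normal execution too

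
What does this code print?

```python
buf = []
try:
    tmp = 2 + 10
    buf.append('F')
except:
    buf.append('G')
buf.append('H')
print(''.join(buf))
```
FH

No exception, try block completes normally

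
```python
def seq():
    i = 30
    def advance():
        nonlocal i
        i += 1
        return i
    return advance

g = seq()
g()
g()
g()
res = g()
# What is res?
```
34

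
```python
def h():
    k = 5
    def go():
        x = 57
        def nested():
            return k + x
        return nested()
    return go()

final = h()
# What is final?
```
62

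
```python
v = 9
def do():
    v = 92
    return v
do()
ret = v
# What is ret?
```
9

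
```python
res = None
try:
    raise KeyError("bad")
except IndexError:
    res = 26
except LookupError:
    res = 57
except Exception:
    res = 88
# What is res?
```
57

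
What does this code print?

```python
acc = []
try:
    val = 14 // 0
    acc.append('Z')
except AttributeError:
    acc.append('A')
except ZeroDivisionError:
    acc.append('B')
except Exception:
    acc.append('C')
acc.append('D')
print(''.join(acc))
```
BD

ZeroDivisionError matches before generic Exception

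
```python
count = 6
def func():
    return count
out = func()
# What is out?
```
6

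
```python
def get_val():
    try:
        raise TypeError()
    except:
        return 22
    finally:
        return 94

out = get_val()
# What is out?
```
94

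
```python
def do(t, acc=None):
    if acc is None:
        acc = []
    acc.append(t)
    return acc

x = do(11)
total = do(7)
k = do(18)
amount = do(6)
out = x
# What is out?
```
[11]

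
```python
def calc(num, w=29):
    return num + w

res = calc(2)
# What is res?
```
31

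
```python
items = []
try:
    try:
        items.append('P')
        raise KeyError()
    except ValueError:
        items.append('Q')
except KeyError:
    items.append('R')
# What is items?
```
['P', 'R']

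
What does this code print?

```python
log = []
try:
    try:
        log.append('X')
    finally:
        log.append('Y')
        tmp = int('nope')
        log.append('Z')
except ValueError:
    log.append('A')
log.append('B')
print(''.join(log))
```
XYAB

Exception in inner finally caught by outer except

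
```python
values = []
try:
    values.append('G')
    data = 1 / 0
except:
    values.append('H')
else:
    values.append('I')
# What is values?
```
['G', 'H']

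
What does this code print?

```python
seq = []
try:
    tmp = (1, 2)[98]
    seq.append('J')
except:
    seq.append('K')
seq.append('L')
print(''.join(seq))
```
KL

Exception raised in try, caught by bare except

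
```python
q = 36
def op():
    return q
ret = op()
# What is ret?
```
36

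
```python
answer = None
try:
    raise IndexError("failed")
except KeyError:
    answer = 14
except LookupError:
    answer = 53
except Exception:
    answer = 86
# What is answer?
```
53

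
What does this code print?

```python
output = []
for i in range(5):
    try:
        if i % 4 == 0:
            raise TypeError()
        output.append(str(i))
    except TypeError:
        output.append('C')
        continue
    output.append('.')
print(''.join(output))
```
C1.2.3.C

continue in except skips rest of loop body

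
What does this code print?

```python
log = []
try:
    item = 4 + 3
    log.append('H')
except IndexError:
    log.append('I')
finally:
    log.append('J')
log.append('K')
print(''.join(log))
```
HJK

finally runs after normal execution too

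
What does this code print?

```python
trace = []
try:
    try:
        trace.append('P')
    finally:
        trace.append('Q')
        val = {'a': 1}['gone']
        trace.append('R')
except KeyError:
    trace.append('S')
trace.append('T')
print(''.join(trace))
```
PQST

Exception in inner finally caught by outer except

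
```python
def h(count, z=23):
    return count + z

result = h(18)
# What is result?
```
41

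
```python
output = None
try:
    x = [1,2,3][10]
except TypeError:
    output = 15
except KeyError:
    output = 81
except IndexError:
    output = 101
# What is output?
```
101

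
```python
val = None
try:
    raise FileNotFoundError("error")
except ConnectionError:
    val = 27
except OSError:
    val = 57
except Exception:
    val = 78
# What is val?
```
57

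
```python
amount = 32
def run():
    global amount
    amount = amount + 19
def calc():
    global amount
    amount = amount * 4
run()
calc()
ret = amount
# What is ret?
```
204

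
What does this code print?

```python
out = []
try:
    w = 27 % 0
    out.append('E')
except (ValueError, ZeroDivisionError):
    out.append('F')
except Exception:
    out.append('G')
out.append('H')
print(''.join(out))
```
FH

ZeroDivisionError matches tuple containing it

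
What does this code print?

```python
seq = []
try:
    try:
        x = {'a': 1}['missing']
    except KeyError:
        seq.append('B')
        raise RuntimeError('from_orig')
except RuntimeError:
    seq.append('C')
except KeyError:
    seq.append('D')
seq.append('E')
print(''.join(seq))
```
BCE

RuntimeError raised and caught, original KeyError not re-raised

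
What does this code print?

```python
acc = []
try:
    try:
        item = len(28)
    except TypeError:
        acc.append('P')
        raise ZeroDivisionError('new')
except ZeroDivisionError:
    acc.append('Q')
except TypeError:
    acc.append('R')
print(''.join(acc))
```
PQ

New ZeroDivisionError raised, caught by outer ZeroDivisionError handler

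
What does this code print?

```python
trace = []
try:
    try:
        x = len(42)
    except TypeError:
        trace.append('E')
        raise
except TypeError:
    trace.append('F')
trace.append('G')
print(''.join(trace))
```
EFG

raise without argument re-raises current exception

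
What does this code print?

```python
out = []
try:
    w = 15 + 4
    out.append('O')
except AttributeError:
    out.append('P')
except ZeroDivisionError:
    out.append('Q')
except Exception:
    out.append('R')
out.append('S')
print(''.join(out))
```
OS

No exception, try block completes normally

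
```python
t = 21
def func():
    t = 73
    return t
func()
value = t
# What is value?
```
21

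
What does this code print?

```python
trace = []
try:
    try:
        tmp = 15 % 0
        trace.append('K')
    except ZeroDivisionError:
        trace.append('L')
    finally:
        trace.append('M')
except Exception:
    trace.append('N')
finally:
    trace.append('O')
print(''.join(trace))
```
LMO

Both finally blocks run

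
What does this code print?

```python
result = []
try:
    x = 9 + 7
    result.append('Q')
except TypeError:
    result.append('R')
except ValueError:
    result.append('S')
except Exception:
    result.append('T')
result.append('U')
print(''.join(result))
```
QU

No exception, try block completes normally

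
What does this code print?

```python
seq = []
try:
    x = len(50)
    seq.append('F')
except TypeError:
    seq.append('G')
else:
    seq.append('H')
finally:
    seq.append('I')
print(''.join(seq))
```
GI

Exception: except runs, else skipped, finally runs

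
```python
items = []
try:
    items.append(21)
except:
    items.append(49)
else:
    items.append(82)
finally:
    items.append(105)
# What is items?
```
[21, 82, 105]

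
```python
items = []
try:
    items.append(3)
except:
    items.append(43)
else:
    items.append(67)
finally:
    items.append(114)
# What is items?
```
[3, 67, 114]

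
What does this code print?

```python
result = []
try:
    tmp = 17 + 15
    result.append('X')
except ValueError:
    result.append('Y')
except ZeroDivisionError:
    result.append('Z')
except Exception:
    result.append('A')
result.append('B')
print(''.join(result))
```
XB

No exception, try block completes normally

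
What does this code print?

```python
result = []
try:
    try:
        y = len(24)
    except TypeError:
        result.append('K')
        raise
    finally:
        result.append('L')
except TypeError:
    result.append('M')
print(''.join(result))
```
KLM

finally runs before re-raised exception propagates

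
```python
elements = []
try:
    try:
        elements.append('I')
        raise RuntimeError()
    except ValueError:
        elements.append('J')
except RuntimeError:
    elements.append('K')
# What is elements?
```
['I', 'K']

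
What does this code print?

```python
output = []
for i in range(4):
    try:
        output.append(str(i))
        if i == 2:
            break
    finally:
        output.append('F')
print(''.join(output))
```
0F1F2F

finally runs even when breaking out of loop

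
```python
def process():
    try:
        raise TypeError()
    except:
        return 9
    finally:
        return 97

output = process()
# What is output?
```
97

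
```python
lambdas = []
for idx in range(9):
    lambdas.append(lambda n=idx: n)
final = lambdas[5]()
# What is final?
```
5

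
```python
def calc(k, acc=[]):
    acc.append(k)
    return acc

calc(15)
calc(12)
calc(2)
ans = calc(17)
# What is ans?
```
[15, 12, 2, 17]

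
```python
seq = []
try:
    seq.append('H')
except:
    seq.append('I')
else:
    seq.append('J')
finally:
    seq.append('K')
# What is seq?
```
['H', 'J', 'K']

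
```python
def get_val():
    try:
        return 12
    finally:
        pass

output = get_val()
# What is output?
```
12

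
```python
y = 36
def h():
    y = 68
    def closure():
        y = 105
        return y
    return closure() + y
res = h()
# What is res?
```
173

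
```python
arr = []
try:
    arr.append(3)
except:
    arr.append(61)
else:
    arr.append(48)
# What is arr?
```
[3, 48]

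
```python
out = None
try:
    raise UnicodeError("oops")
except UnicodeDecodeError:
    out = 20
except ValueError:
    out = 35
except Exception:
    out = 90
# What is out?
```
35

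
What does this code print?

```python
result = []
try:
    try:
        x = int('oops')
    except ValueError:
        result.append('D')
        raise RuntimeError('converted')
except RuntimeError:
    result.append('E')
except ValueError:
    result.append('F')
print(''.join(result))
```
DE

New RuntimeError raised, caught by outer RuntimeError handler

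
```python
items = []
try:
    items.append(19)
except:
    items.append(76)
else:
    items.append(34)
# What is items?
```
[19, 34]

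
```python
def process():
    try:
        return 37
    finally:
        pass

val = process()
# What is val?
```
37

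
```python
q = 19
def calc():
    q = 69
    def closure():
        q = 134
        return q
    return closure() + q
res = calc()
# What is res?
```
203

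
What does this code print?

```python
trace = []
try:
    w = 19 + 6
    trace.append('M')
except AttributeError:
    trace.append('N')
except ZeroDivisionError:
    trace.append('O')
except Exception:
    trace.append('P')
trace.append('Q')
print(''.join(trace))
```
MQ

No exception, try block completes normally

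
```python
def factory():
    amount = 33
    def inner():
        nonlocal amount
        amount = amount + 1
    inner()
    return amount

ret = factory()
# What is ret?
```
34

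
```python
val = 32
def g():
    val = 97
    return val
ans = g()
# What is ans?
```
97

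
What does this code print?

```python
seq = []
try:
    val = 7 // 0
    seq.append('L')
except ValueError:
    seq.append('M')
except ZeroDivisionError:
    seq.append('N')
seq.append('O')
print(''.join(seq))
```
NO

ZeroDivisionError is caught by its specific handler, not ValueError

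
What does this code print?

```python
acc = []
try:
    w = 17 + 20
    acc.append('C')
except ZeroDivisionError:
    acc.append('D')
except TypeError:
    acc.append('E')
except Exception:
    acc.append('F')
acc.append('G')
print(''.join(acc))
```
CG

No exception, try block completes normally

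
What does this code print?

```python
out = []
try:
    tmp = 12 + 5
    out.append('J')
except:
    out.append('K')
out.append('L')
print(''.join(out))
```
JL

No exception, try block completes normally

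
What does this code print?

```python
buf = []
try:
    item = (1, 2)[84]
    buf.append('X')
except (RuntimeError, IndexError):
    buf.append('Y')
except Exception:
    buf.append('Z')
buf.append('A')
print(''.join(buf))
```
YA

IndexError matches tuple containing it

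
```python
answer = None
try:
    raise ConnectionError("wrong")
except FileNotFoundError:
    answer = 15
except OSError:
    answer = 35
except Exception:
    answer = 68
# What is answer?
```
35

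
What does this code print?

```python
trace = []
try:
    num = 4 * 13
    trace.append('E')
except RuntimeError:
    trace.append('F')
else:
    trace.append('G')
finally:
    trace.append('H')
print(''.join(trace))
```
EGH

else runs before finally when no exception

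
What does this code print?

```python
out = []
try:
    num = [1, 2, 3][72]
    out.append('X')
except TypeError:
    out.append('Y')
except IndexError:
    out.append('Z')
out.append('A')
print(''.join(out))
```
ZA

IndexError is caught by its specific handler, not TypeError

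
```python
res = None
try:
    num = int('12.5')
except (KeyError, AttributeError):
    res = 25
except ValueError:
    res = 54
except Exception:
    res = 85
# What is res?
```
54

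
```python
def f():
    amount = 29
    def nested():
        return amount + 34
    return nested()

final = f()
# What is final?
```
63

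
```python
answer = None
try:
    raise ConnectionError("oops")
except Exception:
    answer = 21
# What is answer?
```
21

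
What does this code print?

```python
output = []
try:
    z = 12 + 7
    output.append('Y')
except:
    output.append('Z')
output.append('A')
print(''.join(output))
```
YA

No exception, try block completes normally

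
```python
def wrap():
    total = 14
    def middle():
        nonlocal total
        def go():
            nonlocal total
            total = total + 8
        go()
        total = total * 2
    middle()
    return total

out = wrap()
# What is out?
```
44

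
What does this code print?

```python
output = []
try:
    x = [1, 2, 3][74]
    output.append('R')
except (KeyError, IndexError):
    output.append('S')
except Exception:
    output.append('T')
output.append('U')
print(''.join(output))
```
SU

IndexError matches tuple containing it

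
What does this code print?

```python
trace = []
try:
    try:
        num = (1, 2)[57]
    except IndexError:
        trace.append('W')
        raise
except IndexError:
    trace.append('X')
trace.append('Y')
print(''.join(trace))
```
WXY

raise without argument re-raises current exception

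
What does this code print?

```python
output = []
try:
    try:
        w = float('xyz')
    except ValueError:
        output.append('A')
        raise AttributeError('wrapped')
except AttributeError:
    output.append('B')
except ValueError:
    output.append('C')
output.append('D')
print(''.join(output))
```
ABD

AttributeError raised and caught, original ValueError not re-raised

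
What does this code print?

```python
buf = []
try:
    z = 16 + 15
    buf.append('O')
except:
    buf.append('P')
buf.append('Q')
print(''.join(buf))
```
OQ

No exception, try block completes normally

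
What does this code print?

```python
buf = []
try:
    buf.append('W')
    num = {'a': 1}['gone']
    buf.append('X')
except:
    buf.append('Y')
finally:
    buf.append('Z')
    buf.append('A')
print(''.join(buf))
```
WYZA

Code before exception runs, then except, then all of finally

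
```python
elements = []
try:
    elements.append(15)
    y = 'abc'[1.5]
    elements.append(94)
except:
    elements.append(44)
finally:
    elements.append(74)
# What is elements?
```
[15, 44, 74]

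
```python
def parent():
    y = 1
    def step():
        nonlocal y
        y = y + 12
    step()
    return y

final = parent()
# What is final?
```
13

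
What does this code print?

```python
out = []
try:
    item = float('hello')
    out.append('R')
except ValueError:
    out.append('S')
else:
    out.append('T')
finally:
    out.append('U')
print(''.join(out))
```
SU

Exception: except runs, else skipped, finally runs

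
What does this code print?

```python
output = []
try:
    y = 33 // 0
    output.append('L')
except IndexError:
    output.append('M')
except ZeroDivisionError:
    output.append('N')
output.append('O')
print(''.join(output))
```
NO

ZeroDivisionError is caught by its specific handler, not IndexError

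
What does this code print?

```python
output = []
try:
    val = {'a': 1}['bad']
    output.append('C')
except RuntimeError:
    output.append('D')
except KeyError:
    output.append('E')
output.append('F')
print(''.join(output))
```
EF

KeyError is caught by its specific handler, not RuntimeError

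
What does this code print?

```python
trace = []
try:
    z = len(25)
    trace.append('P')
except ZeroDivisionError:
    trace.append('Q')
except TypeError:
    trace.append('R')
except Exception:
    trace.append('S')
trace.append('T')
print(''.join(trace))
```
RT

TypeError matches before generic Exception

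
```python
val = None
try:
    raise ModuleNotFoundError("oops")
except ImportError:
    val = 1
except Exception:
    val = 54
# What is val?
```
1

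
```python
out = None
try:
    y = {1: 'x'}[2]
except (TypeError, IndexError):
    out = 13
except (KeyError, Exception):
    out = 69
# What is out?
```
69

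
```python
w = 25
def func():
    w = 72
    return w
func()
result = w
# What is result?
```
25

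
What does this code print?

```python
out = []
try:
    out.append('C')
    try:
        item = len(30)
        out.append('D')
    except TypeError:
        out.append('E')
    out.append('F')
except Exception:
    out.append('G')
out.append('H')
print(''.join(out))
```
CEFH

Inner exception caught by inner handler, outer continues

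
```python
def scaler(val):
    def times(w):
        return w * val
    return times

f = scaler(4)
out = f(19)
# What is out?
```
76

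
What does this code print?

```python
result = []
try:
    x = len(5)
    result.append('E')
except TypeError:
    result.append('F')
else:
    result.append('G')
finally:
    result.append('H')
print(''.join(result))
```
FH

Exception: except runs, else skipped, finally runs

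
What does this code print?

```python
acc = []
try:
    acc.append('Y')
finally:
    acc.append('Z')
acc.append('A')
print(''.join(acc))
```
YZA

try/finally without except, no exception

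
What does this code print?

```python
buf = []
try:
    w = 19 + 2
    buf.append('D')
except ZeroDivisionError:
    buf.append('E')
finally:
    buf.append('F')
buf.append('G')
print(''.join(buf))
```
DFG

finally runs after normal execution too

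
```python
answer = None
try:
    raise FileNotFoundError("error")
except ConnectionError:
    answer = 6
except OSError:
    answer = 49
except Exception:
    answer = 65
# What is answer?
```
49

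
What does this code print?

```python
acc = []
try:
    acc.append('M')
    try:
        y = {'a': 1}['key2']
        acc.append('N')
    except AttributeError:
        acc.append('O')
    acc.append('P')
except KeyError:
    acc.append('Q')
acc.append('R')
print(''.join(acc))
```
MQR

Inner handler doesn't match, propagates to outer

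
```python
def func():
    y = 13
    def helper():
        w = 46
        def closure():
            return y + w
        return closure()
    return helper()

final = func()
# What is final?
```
59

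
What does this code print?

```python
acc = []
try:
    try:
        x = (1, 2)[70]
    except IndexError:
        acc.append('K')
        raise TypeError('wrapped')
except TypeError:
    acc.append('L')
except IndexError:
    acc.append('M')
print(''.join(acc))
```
KL

New TypeError raised, caught by outer TypeError handler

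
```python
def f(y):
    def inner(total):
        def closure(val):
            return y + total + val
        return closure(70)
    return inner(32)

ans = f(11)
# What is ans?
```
113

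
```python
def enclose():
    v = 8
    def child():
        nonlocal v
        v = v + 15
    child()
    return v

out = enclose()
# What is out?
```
23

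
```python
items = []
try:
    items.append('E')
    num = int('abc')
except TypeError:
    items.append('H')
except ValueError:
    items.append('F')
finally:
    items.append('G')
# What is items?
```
['E', 'F', 'G']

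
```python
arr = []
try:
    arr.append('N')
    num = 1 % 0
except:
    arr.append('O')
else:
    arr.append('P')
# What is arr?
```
['N', 'O']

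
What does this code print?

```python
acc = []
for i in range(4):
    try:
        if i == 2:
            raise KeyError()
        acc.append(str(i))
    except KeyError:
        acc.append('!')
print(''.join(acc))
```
01!3

Exception on i=2 caught, loop continues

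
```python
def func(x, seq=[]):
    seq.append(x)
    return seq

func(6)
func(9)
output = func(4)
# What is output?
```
[6, 9, 4]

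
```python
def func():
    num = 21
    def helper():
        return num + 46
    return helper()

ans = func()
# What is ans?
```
67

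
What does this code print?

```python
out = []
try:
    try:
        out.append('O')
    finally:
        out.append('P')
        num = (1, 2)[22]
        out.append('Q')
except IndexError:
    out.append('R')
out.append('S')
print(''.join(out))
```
OPRS

Exception in inner finally caught by outer except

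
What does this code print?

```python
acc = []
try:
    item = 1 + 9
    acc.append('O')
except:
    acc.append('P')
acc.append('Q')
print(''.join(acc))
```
OQ

No exception, try block completes normally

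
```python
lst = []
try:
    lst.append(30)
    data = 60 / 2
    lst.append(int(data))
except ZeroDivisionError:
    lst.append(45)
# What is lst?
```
[30, 30]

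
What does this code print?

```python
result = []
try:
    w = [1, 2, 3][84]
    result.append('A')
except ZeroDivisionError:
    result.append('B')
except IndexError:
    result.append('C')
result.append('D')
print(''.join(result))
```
CD

IndexError is caught by its specific handler, not ZeroDivisionError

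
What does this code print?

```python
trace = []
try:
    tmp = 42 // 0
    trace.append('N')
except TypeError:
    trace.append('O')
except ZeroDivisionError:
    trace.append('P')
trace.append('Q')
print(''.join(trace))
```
PQ

ZeroDivisionError is caught by its specific handler, not TypeError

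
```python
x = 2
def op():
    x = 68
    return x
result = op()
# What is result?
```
68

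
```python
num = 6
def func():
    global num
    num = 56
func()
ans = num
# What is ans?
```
56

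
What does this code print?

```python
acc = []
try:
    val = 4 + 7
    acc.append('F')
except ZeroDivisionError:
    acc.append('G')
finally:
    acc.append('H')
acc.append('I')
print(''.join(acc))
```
FHI

finally runs after normal execution too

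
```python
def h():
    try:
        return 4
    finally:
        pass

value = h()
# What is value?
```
4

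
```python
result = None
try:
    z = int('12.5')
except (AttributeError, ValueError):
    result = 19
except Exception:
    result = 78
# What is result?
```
19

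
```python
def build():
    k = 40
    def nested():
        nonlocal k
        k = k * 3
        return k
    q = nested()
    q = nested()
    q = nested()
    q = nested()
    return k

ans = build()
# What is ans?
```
3240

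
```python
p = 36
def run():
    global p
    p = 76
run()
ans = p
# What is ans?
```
76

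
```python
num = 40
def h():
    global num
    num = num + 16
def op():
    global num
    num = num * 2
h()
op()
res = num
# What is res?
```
112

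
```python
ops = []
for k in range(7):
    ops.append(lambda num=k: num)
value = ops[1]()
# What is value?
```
1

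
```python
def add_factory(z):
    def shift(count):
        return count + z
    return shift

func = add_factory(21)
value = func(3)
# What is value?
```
24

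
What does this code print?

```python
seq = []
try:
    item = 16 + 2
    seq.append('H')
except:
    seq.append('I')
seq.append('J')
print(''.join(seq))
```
HJ

No exception, try block completes normally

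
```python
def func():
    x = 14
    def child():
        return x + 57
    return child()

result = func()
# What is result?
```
71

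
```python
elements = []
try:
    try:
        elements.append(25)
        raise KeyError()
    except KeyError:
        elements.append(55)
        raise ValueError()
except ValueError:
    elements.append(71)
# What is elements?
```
[25, 55, 71]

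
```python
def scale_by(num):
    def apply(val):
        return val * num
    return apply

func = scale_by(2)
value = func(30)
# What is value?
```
60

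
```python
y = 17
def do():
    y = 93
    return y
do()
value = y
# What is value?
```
17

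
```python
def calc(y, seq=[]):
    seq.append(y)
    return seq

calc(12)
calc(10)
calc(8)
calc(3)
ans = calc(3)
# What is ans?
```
[12, 10, 8, 3, 3]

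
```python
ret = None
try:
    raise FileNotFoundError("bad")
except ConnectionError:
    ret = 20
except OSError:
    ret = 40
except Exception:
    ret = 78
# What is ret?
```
40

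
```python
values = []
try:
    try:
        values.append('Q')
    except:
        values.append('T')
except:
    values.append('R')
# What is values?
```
['Q']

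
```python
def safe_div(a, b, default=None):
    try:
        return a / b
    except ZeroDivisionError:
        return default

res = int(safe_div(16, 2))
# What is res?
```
8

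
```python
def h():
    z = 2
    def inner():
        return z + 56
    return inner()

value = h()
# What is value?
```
58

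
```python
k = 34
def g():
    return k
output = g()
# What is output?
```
34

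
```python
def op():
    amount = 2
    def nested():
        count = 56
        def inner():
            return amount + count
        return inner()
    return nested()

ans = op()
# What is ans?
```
58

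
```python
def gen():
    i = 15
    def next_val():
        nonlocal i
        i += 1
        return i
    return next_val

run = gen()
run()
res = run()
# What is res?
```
17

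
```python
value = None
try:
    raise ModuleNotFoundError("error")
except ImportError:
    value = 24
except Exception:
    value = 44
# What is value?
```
24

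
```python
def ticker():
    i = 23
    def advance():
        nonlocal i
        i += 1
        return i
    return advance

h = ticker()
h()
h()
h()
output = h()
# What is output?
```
27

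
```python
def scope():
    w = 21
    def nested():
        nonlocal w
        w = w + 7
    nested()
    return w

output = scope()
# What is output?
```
28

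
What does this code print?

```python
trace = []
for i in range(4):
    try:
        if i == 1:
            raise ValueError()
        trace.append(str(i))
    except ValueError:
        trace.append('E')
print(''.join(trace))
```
0E23

Exception on i=1 caught, loop continues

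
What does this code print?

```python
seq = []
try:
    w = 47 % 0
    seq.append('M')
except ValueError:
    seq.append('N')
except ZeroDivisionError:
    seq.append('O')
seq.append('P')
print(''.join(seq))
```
OP

ZeroDivisionError is caught by its specific handler, not ValueError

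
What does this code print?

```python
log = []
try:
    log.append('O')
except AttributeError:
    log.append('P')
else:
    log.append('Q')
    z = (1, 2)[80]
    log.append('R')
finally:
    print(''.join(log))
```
OQ

Try succeeds, else appends 'Q', IndexError in else is uncaught, finally prints before exception propagates ('R' never appended)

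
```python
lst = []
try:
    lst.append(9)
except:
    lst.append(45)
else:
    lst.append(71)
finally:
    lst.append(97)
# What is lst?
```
[9, 71, 97]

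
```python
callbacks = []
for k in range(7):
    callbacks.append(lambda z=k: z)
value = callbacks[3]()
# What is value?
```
3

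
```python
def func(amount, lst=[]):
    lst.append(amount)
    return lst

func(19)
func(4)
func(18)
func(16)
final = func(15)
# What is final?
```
[19, 4, 18, 16, 15]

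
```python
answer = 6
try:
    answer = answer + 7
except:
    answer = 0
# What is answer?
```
13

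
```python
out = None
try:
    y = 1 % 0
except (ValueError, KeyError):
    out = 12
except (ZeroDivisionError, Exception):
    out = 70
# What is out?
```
70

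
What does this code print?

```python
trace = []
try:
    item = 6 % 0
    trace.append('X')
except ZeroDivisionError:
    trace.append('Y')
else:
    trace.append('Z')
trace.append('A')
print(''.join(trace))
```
YA

else block skipped when exception is caught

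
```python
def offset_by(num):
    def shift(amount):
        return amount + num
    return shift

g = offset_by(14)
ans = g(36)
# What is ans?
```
50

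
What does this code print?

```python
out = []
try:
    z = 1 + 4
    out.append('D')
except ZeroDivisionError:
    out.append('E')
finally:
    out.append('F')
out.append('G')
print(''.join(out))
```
DFG

finally runs after normal execution too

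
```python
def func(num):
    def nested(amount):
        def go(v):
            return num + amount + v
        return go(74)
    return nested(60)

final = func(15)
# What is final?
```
149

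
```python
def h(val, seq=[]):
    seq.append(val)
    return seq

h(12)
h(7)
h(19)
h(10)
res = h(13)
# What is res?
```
[12, 7, 19, 10, 13]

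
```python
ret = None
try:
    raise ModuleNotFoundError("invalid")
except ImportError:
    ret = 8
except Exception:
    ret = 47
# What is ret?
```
8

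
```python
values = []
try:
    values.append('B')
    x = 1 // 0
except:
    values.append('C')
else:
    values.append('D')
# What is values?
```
['B', 'C']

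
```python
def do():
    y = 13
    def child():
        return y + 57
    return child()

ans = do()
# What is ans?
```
70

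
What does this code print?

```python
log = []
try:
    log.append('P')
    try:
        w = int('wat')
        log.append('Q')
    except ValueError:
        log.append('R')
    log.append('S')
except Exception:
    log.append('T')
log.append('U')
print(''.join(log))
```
PRSU

Inner exception caught by inner handler, outer continues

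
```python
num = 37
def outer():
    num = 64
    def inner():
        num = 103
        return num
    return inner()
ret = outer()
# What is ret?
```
103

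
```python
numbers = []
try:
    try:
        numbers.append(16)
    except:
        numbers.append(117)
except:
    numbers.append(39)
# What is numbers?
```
[16]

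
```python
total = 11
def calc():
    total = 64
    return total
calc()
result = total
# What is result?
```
11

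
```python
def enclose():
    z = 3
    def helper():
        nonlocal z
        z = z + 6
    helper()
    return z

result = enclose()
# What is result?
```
9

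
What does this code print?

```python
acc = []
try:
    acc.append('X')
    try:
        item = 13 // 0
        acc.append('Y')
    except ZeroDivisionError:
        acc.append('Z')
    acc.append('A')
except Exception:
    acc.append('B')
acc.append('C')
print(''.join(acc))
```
XZAC

Inner exception caught by inner handler, outer continues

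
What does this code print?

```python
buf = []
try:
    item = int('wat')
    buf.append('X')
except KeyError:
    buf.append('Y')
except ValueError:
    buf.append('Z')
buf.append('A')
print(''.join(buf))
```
ZA

ValueError is caught by its specific handler, not KeyError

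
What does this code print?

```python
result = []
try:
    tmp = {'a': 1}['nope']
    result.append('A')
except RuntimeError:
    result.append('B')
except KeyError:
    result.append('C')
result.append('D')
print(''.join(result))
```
CD

KeyError is caught by its specific handler, not RuntimeError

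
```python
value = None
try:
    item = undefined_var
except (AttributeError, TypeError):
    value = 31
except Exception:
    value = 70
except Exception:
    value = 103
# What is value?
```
70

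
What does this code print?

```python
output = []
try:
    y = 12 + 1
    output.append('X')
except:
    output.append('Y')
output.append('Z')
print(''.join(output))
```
XZ

No exception, try block completes normally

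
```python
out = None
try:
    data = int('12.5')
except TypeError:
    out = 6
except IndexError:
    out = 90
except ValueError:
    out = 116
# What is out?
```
116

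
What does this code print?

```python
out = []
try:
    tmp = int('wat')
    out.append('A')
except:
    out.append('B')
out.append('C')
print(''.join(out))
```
BC

Exception raised in try, caught by bare except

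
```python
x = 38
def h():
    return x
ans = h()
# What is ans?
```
38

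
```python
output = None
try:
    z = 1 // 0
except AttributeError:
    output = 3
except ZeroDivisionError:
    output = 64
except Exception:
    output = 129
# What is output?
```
64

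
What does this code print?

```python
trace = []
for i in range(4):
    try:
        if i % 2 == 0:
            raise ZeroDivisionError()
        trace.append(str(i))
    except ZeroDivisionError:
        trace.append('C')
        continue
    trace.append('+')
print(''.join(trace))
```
C1+C3+

continue in except skips rest of loop body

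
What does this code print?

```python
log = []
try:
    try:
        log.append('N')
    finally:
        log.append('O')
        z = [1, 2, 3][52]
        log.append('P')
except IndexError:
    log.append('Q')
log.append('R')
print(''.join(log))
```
NOQR

Exception in inner finally caught by outer except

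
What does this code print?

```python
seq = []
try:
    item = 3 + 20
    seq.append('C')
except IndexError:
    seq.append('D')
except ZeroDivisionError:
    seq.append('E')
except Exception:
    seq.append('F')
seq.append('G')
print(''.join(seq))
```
CG

No exception, try block completes normally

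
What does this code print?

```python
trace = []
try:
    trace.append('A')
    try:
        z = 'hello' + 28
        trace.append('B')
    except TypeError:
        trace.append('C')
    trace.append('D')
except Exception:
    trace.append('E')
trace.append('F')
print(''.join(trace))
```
ACDF

Inner exception caught by inner handler, outer continues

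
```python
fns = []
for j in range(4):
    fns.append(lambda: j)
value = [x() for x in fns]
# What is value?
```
[3, 3, 3, 3]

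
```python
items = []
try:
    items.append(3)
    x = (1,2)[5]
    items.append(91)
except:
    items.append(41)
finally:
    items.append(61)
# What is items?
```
[3, 41, 61]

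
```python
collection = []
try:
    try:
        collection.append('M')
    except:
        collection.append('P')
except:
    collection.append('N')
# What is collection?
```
['M']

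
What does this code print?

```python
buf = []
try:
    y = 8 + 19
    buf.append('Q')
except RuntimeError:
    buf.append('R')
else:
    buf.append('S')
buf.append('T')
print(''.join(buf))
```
QST

else block runs when no exception occurs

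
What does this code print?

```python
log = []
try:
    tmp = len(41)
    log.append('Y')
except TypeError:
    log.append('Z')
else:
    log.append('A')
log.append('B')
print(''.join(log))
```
ZB

else block skipped when exception is caught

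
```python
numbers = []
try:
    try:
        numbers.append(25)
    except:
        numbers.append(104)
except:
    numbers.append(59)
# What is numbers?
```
[25]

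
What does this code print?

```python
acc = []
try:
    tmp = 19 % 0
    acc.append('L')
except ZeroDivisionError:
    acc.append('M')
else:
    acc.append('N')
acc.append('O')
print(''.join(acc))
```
MO

else block skipped when exception is caught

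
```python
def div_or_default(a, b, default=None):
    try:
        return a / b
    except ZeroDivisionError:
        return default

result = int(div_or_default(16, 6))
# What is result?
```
2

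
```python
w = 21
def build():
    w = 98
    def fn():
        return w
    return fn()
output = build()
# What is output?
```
98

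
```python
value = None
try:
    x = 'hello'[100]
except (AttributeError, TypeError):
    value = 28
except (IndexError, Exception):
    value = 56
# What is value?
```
56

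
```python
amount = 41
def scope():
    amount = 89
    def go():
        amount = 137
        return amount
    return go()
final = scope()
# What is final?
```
137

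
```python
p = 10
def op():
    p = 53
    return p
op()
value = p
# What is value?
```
10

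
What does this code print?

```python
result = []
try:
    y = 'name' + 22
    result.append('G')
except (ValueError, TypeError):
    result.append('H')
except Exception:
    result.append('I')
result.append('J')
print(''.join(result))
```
HJ

TypeError matches tuple containing it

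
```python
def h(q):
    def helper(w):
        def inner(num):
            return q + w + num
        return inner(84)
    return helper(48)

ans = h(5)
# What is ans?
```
137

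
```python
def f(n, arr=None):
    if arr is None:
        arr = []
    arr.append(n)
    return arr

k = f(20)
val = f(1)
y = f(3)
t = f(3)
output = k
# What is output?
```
[20]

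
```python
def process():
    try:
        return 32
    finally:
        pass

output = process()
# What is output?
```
32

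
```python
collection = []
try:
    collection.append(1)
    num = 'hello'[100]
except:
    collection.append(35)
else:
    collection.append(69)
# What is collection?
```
[1, 35]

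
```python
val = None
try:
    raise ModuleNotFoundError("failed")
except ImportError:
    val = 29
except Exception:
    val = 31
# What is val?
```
29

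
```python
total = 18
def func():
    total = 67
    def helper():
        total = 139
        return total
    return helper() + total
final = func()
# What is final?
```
206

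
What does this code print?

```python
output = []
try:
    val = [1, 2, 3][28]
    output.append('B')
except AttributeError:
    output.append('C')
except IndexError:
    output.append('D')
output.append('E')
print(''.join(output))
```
DE

IndexError is caught by its specific handler, not AttributeError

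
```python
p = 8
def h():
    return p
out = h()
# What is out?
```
8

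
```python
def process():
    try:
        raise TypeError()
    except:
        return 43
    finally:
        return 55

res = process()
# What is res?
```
55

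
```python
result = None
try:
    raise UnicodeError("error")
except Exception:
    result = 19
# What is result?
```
19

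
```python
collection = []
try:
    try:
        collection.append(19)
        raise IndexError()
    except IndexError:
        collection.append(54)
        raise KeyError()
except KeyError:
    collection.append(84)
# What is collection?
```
[19, 54, 84]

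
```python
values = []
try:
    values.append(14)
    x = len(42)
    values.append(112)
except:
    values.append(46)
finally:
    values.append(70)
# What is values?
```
[14, 46, 70]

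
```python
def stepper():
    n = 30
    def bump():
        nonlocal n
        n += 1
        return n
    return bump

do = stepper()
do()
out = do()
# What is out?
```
32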